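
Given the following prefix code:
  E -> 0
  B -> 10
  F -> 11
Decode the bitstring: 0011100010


Decoding step by step:
Bits 0 -> E
Bits 0 -> E
Bits 11 -> F
Bits 10 -> B
Bits 0 -> E
Bits 0 -> E
Bits 10 -> B


Decoded message: EEFBEEB


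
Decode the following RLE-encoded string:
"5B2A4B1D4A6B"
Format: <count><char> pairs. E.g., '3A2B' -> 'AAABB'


Expanding each <count><char> pair:
  5B -> 'BBBBB'
  2A -> 'AA'
  4B -> 'BBBB'
  1D -> 'D'
  4A -> 'AAAA'
  6B -> 'BBBBBB'

Decoded = BBBBBAABBBBDAAAABBBBBB


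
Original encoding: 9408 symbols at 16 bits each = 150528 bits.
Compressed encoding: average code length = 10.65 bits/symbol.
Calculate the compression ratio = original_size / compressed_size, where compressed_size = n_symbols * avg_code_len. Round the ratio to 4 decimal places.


original_size = n_symbols * orig_bits = 9408 * 16 = 150528 bits
compressed_size = n_symbols * avg_code_len = 9408 * 10.65 = 100195.2 bits
ratio = original_size / compressed_size = 150528 / 100195.2 = 1.5023

Compression ratio = 1.5023


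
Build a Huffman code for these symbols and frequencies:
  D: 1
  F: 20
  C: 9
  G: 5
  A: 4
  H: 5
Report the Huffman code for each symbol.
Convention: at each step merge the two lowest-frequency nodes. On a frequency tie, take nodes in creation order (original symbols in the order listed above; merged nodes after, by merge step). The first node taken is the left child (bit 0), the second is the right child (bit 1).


Huffman tree construction:
Step 1: Merge D(1) + A(4) = 5
Step 2: Merge G(5) + H(5) = 10
Step 3: Merge (D+A)(5) + C(9) = 14
Step 4: Merge (G+H)(10) + ((D+A)+C)(14) = 24
Step 5: Merge F(20) + ((G+H)+((D+A)+C))(24) = 44
Read each symbol's code off the tree from the root (left child = 0, right child = 1).

Codes:
  D: 1100 (length 4)
  F: 0 (length 1)
  C: 111 (length 3)
  G: 100 (length 3)
  A: 1101 (length 4)
  H: 101 (length 3)
Average code length: 97/44 = 2.2045 bits/symbol


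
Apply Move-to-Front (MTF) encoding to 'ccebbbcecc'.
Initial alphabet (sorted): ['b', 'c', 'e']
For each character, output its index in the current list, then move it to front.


MTF encoding:
'c': index 1 in ['b', 'c', 'e'] -> ['c', 'b', 'e']
'c': index 0 in ['c', 'b', 'e'] -> ['c', 'b', 'e']
'e': index 2 in ['c', 'b', 'e'] -> ['e', 'c', 'b']
'b': index 2 in ['e', 'c', 'b'] -> ['b', 'e', 'c']
'b': index 0 in ['b', 'e', 'c'] -> ['b', 'e', 'c']
'b': index 0 in ['b', 'e', 'c'] -> ['b', 'e', 'c']
'c': index 2 in ['b', 'e', 'c'] -> ['c', 'b', 'e']
'e': index 2 in ['c', 'b', 'e'] -> ['e', 'c', 'b']
'c': index 1 in ['e', 'c', 'b'] -> ['c', 'e', 'b']
'c': index 0 in ['c', 'e', 'b'] -> ['c', 'e', 'b']


Output: [1, 0, 2, 2, 0, 0, 2, 2, 1, 0]


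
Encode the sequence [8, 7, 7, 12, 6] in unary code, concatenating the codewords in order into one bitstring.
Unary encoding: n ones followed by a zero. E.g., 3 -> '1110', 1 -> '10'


Encode each number as n ones followed by a terminating 0:
  8 -> 111111110 (9 bits)
  7 -> 11111110 (8 bits)
  7 -> 11111110 (8 bits)
  12 -> 1111111111110 (13 bits)
  6 -> 1111110 (7 bits)
Total length = 9 + 8 + 8 + 13 + 7 = 45 bits.

Unary([8, 7, 7, 12, 6]) = 111111110111111101111111011111111111101111110 (45 bits)


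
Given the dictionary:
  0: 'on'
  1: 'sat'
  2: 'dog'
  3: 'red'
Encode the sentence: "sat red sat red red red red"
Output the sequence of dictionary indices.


Look up each word in the dictionary:
  'sat' -> 1
  'red' -> 3
  'sat' -> 1
  'red' -> 3
  'red' -> 3
  'red' -> 3
  'red' -> 3

Encoded: [1, 3, 1, 3, 3, 3, 3]


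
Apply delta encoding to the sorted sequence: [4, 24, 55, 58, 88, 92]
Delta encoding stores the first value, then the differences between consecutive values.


First value: 4
Deltas:
  24 - 4 = 20
  55 - 24 = 31
  58 - 55 = 3
  88 - 58 = 30
  92 - 88 = 4


Delta encoded: [4, 20, 31, 3, 30, 4]


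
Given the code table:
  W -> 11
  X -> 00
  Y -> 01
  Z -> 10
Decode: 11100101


Decoding:
11 -> W
10 -> Z
01 -> Y
01 -> Y


Result: WZYY


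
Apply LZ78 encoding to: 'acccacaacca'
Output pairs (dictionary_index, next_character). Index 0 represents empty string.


LZ78 encoding steps:
Dictionary: {0: ''}
Step 1: w='' (idx 0), next='a' -> output (0, 'a'), add 'a' as idx 1
Step 2: w='' (idx 0), next='c' -> output (0, 'c'), add 'c' as idx 2
Step 3: w='c' (idx 2), next='c' -> output (2, 'c'), add 'cc' as idx 3
Step 4: w='a' (idx 1), next='c' -> output (1, 'c'), add 'ac' as idx 4
Step 5: w='a' (idx 1), next='a' -> output (1, 'a'), add 'aa' as idx 5
Step 6: w='cc' (idx 3), next='a' -> output (3, 'a'), add 'cca' as idx 6


Encoded: [(0, 'a'), (0, 'c'), (2, 'c'), (1, 'c'), (1, 'a'), (3, 'a')]


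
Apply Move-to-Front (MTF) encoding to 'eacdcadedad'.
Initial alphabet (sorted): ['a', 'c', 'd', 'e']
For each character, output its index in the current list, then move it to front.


MTF encoding:
'e': index 3 in ['a', 'c', 'd', 'e'] -> ['e', 'a', 'c', 'd']
'a': index 1 in ['e', 'a', 'c', 'd'] -> ['a', 'e', 'c', 'd']
'c': index 2 in ['a', 'e', 'c', 'd'] -> ['c', 'a', 'e', 'd']
'd': index 3 in ['c', 'a', 'e', 'd'] -> ['d', 'c', 'a', 'e']
'c': index 1 in ['d', 'c', 'a', 'e'] -> ['c', 'd', 'a', 'e']
'a': index 2 in ['c', 'd', 'a', 'e'] -> ['a', 'c', 'd', 'e']
'd': index 2 in ['a', 'c', 'd', 'e'] -> ['d', 'a', 'c', 'e']
'e': index 3 in ['d', 'a', 'c', 'e'] -> ['e', 'd', 'a', 'c']
'd': index 1 in ['e', 'd', 'a', 'c'] -> ['d', 'e', 'a', 'c']
'a': index 2 in ['d', 'e', 'a', 'c'] -> ['a', 'd', 'e', 'c']
'd': index 1 in ['a', 'd', 'e', 'c'] -> ['d', 'a', 'e', 'c']


Output: [3, 1, 2, 3, 1, 2, 2, 3, 1, 2, 1]


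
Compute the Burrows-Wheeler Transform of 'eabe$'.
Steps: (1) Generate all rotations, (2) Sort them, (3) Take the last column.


Rotations (sorted):
  0: $eabe -> last char: e
  1: abe$e -> last char: e
  2: be$ea -> last char: a
  3: e$eab -> last char: b
  4: eabe$ -> last char: $


BWT = eeab$


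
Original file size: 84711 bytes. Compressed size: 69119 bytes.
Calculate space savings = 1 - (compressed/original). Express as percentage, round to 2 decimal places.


ratio = compressed/original = 69119/84711 = 0.815939
savings = 1 - ratio = 1 - 0.815939 = 0.184061
as a percentage: 0.184061 * 100 = 18.41%

Space savings = 1 - 69119/84711 = 18.41%


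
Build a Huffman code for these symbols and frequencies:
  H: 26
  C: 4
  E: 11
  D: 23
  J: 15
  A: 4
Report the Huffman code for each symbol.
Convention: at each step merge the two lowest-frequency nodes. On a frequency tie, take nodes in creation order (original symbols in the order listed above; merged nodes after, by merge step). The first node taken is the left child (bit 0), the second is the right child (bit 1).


Huffman tree construction:
Step 1: Merge C(4) + A(4) = 8
Step 2: Merge (C+A)(8) + E(11) = 19
Step 3: Merge J(15) + ((C+A)+E)(19) = 34
Step 4: Merge D(23) + H(26) = 49
Step 5: Merge (J+((C+A)+E))(34) + (D+H)(49) = 83
Read each symbol's code off the tree from the root (left child = 0, right child = 1).

Codes:
  H: 11 (length 2)
  C: 0100 (length 4)
  E: 011 (length 3)
  D: 10 (length 2)
  J: 00 (length 2)
  A: 0101 (length 4)
Average code length: 193/83 = 2.3253 bits/symbol


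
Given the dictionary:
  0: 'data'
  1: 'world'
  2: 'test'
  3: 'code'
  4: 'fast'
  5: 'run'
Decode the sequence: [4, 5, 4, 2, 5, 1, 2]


Look up each index in the dictionary:
  4 -> 'fast'
  5 -> 'run'
  4 -> 'fast'
  2 -> 'test'
  5 -> 'run'
  1 -> 'world'
  2 -> 'test'

Decoded: "fast run fast test run world test"


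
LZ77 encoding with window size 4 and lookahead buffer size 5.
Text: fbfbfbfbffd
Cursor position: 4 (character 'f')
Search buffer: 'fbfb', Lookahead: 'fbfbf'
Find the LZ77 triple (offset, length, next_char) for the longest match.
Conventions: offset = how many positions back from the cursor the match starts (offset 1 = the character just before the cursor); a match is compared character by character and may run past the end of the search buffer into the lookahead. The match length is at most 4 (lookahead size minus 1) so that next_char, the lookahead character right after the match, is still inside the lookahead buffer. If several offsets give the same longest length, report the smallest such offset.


Try each offset into the search buffer:
  offset=1 (pos 3, char 'b'): match length 0
  offset=2 (pos 2, char 'f'): match length 4
  offset=3 (pos 1, char 'b'): match length 0
  offset=4 (pos 0, char 'f'): match length 4
Longest match has length 4, found at offsets 2, 4; take the smallest, offset 2.
next_char = character at position 4 + 4 = 8 -> 'f'

Best match: offset=2, length=4 (matching 'fbfb' starting at position 2)
LZ77 triple: (2, 4, 'f')


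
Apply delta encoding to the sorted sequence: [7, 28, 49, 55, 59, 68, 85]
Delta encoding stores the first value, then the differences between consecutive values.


First value: 7
Deltas:
  28 - 7 = 21
  49 - 28 = 21
  55 - 49 = 6
  59 - 55 = 4
  68 - 59 = 9
  85 - 68 = 17


Delta encoded: [7, 21, 21, 6, 4, 9, 17]


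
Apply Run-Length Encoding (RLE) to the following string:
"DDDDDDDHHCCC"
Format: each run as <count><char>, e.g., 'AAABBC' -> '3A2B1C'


Scanning runs left to right:
  i=0: run of 'D' x 7 -> '7D'
  i=7: run of 'H' x 2 -> '2H'
  i=9: run of 'C' x 3 -> '3C'

RLE = 7D2H3C


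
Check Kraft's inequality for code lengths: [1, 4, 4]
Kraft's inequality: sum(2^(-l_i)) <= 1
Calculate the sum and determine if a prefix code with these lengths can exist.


Sum = 2^(-1) + 2^(-4) + 2^(-4)
    = 0.5 + 0.0625 + 0.0625
    = 10/16 = 0.625
Since 0.625 <= 1, Kraft's inequality IS satisfied.
A prefix code with these lengths CAN exist.

Kraft sum = 0.625. Satisfied.


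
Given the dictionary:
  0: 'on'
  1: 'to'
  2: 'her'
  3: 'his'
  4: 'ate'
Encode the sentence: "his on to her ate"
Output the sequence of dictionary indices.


Look up each word in the dictionary:
  'his' -> 3
  'on' -> 0
  'to' -> 1
  'her' -> 2
  'ate' -> 4

Encoded: [3, 0, 1, 2, 4]


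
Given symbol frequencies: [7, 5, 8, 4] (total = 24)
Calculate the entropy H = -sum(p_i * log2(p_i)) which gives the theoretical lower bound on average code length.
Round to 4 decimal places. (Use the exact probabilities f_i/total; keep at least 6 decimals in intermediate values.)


Per-symbol terms -p_i * log2(p_i) with p_i = f_i/24:
  p = 7/24 = 0.291667: log2(p) = -1.777608, -p*log2(p) = 0.518469
  p = 5/24 = 0.208333: log2(p) = -2.263034, -p*log2(p) = 0.471466
  p = 8/24 = 0.333333: log2(p) = -1.584963, -p*log2(p) = 0.528321
  p = 4/24 = 0.166667: log2(p) = -2.584963, -p*log2(p) = 0.430827
H = 0.518469 + 0.471466 + 0.528321 + 0.430827 = 1.949083

H = 1.9491 bits/symbol


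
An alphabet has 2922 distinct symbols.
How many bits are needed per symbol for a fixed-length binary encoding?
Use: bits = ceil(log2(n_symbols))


log2(2922) = 11.5127
Bracket: 2^11 = 2048 < 2922 <= 2^12 = 4096
So ceil(log2(2922)) = 12

bits = ceil(log2(2922)) = ceil(11.5127) = 12 bits


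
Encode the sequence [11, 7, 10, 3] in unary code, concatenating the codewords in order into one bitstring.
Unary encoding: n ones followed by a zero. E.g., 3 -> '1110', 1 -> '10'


Encode each number as n ones followed by a terminating 0:
  11 -> 111111111110 (12 bits)
  7 -> 11111110 (8 bits)
  10 -> 11111111110 (11 bits)
  3 -> 1110 (4 bits)
Total length = 12 + 8 + 11 + 4 = 35 bits.

Unary([11, 7, 10, 3]) = 11111111111011111110111111111101110 (35 bits)


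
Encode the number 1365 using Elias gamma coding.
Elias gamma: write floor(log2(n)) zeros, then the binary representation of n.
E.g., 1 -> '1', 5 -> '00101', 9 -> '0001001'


num_bits = floor(log2(1365)) + 1 = 11
leading_zeros = num_bits - 1 = 10
binary(1365) = 10101010101

Elias gamma(1365) = '0000000000' + '10101010101' = 000000000010101010101 (21 bits)


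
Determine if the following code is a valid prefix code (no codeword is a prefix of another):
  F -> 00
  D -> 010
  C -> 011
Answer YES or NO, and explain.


Checking each pair (does one codeword prefix another?):
  F='00' vs D='010': no prefix
  F='00' vs C='011': no prefix
  D='010' vs F='00': no prefix
  D='010' vs C='011': no prefix
  C='011' vs F='00': no prefix
  C='011' vs D='010': no prefix
No violation found over all pairs.

YES -- this is a valid prefix code. No codeword is a prefix of any other codeword.


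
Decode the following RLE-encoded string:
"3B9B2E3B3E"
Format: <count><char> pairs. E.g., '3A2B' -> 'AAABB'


Expanding each <count><char> pair:
  3B -> 'BBB'
  9B -> 'BBBBBBBBB'
  2E -> 'EE'
  3B -> 'BBB'
  3E -> 'EEE'

Decoded = BBBBBBBBBBBBEEBBBEEE


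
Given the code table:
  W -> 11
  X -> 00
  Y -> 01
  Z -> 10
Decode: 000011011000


Decoding:
00 -> X
00 -> X
11 -> W
01 -> Y
10 -> Z
00 -> X


Result: XXWYZX


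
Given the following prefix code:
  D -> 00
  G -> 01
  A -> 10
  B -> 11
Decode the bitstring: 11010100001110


Decoding step by step:
Bits 11 -> B
Bits 01 -> G
Bits 01 -> G
Bits 00 -> D
Bits 00 -> D
Bits 11 -> B
Bits 10 -> A


Decoded message: BGGDDBA


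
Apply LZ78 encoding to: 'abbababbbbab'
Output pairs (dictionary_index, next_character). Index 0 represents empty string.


LZ78 encoding steps:
Dictionary: {0: ''}
Step 1: w='' (idx 0), next='a' -> output (0, 'a'), add 'a' as idx 1
Step 2: w='' (idx 0), next='b' -> output (0, 'b'), add 'b' as idx 2
Step 3: w='b' (idx 2), next='a' -> output (2, 'a'), add 'ba' as idx 3
Step 4: w='ba' (idx 3), next='b' -> output (3, 'b'), add 'bab' as idx 4
Step 5: w='b' (idx 2), next='b' -> output (2, 'b'), add 'bb' as idx 5
Step 6: w='bab' (idx 4), end of input -> output (4, '')


Encoded: [(0, 'a'), (0, 'b'), (2, 'a'), (3, 'b'), (2, 'b'), (4, '')]


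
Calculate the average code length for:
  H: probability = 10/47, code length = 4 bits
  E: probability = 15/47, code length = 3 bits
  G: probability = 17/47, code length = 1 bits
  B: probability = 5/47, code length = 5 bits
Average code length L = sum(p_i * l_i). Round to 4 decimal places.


Weighted contributions p_i * l_i:
  H: (10/47) * 4 = 40/47
  E: (15/47) * 3 = 45/47
  G: (17/47) * 1 = 17/47
  B: (5/47) * 5 = 25/47
Sum = (40 + 45 + 17 + 25)/47 = 127/47

L = 127/47 = 2.7021 bits/symbol


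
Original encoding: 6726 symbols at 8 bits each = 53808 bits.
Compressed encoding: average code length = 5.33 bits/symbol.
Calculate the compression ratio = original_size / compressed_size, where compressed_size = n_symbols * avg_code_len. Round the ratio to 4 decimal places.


original_size = n_symbols * orig_bits = 6726 * 8 = 53808 bits
compressed_size = n_symbols * avg_code_len = 6726 * 5.33 = 35849.58 bits
ratio = original_size / compressed_size = 53808 / 35849.58 = 1.5009

Compression ratio = 1.5009


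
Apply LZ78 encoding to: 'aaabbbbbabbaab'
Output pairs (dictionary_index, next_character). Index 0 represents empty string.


LZ78 encoding steps:
Dictionary: {0: ''}
Step 1: w='' (idx 0), next='a' -> output (0, 'a'), add 'a' as idx 1
Step 2: w='a' (idx 1), next='a' -> output (1, 'a'), add 'aa' as idx 2
Step 3: w='' (idx 0), next='b' -> output (0, 'b'), add 'b' as idx 3
Step 4: w='b' (idx 3), next='b' -> output (3, 'b'), add 'bb' as idx 4
Step 5: w='bb' (idx 4), next='a' -> output (4, 'a'), add 'bba' as idx 5
Step 6: w='bba' (idx 5), next='a' -> output (5, 'a'), add 'bbaa' as idx 6
Step 7: w='b' (idx 3), end of input -> output (3, '')


Encoded: [(0, 'a'), (1, 'a'), (0, 'b'), (3, 'b'), (4, 'a'), (5, 'a'), (3, '')]


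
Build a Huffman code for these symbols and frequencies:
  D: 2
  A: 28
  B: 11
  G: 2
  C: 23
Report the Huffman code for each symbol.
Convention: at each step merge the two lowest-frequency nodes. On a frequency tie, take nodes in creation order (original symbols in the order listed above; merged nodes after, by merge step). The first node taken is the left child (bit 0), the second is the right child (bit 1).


Huffman tree construction:
Step 1: Merge D(2) + G(2) = 4
Step 2: Merge (D+G)(4) + B(11) = 15
Step 3: Merge ((D+G)+B)(15) + C(23) = 38
Step 4: Merge A(28) + (((D+G)+B)+C)(38) = 66
Read each symbol's code off the tree from the root (left child = 0, right child = 1).

Codes:
  D: 1000 (length 4)
  A: 0 (length 1)
  B: 101 (length 3)
  G: 1001 (length 4)
  C: 11 (length 2)
Average code length: 123/66 = 1.8636 bits/symbol


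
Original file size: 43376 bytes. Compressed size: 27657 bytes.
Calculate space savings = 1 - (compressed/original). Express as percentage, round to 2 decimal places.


ratio = compressed/original = 27657/43376 = 0.637611
savings = 1 - ratio = 1 - 0.637611 = 0.362389
as a percentage: 0.362389 * 100 = 36.24%

Space savings = 1 - 27657/43376 = 36.24%


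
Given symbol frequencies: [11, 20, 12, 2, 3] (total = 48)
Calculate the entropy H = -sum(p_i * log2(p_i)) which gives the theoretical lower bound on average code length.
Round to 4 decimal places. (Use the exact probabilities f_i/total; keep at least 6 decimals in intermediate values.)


Per-symbol terms -p_i * log2(p_i) with p_i = f_i/48:
  p = 11/48 = 0.229167: log2(p) = -2.125531, -p*log2(p) = 0.487101
  p = 20/48 = 0.416667: log2(p) = -1.263034, -p*log2(p) = 0.526264
  p = 12/48 = 0.250000: log2(p) = -2.000000, -p*log2(p) = 0.500000
  p = 2/48 = 0.041667: log2(p) = -4.584963, -p*log2(p) = 0.191040
  p = 3/48 = 0.062500: log2(p) = -4.000000, -p*log2(p) = 0.250000
H = 0.487101 + 0.526264 + 0.500000 + 0.191040 + 0.250000 = 1.954405

H = 1.9544 bits/symbol


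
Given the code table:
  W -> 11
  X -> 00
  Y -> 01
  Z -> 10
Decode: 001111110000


Decoding:
00 -> X
11 -> W
11 -> W
11 -> W
00 -> X
00 -> X


Result: XWWWXX


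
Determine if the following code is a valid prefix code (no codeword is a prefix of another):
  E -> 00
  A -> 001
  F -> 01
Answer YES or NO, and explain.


Checking each pair (does one codeword prefix another?):
  E='00' vs A='001': prefix -- VIOLATION

NO -- this is NOT a valid prefix code. E (00) is a prefix of A (001).


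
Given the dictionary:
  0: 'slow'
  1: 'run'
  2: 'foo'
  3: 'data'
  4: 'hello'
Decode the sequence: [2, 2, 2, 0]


Look up each index in the dictionary:
  2 -> 'foo'
  2 -> 'foo'
  2 -> 'foo'
  0 -> 'slow'

Decoded: "foo foo foo slow"


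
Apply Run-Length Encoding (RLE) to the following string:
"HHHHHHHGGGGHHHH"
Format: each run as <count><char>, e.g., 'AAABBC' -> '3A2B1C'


Scanning runs left to right:
  i=0: run of 'H' x 7 -> '7H'
  i=7: run of 'G' x 4 -> '4G'
  i=11: run of 'H' x 4 -> '4H'

RLE = 7H4G4H


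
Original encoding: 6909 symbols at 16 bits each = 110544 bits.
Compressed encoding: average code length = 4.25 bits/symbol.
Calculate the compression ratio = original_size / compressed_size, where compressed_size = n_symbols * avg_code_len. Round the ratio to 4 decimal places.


original_size = n_symbols * orig_bits = 6909 * 16 = 110544 bits
compressed_size = n_symbols * avg_code_len = 6909 * 4.25 = 29363.25 bits
ratio = original_size / compressed_size = 110544 / 29363.25 = 3.7647

Compression ratio = 3.7647


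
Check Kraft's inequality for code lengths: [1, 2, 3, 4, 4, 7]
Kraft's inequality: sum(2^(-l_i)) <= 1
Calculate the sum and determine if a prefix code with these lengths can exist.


Sum = 2^(-1) + 2^(-2) + 2^(-3) + 2^(-4) + 2^(-4) + 2^(-7)
    = 0.5 + 0.25 + 0.125 + 0.0625 + 0.0625 + 0.0078125
    = 129/128 = 1.0078125
Since 1.0078125 > 1, Kraft's inequality is NOT satisfied.
A prefix code with these lengths CANNOT exist.

Kraft sum = 1.0078125. Not satisfied.


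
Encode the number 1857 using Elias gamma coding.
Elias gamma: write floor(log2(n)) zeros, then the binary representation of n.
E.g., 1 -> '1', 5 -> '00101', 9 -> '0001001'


num_bits = floor(log2(1857)) + 1 = 11
leading_zeros = num_bits - 1 = 10
binary(1857) = 11101000001

Elias gamma(1857) = '0000000000' + '11101000001' = 000000000011101000001 (21 bits)


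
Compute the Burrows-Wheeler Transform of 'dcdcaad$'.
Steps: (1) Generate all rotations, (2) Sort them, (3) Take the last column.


Rotations (sorted):
  0: $dcdcaad -> last char: d
  1: aad$dcdc -> last char: c
  2: ad$dcdca -> last char: a
  3: caad$dcd -> last char: d
  4: cdcaad$d -> last char: d
  5: d$dcdcaa -> last char: a
  6: dcaad$dc -> last char: c
  7: dcdcaad$ -> last char: $


BWT = dcaddac$


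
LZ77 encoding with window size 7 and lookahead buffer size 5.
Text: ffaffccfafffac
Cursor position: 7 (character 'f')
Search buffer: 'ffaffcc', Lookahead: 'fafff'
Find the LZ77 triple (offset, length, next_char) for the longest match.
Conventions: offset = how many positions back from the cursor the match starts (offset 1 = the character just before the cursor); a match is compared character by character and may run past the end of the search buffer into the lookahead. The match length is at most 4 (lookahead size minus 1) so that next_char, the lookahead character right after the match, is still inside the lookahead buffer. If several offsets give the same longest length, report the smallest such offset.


Try each offset into the search buffer:
  offset=1 (pos 6, char 'c'): match length 0
  offset=2 (pos 5, char 'c'): match length 0
  offset=3 (pos 4, char 'f'): match length 1
  offset=4 (pos 3, char 'f'): match length 1
  offset=5 (pos 2, char 'a'): match length 0
  offset=6 (pos 1, char 'f'): match length 4
  offset=7 (pos 0, char 'f'): match length 1
Longest match has length 4 at offset 6.
next_char = character at position 7 + 4 = 11 -> 'f'

Best match: offset=6, length=4 (matching 'faff' starting at position 1)
LZ77 triple: (6, 4, 'f')


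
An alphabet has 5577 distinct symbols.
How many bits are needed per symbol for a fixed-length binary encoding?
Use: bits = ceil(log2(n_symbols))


log2(5577) = 12.4453
Bracket: 2^12 = 4096 < 5577 <= 2^13 = 8192
So ceil(log2(5577)) = 13

bits = ceil(log2(5577)) = ceil(12.4453) = 13 bits


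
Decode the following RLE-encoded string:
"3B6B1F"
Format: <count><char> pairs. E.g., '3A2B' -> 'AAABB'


Expanding each <count><char> pair:
  3B -> 'BBB'
  6B -> 'BBBBBB'
  1F -> 'F'

Decoded = BBBBBBBBBF


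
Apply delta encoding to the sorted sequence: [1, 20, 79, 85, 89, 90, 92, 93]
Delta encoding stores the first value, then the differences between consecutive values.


First value: 1
Deltas:
  20 - 1 = 19
  79 - 20 = 59
  85 - 79 = 6
  89 - 85 = 4
  90 - 89 = 1
  92 - 90 = 2
  93 - 92 = 1


Delta encoded: [1, 19, 59, 6, 4, 1, 2, 1]


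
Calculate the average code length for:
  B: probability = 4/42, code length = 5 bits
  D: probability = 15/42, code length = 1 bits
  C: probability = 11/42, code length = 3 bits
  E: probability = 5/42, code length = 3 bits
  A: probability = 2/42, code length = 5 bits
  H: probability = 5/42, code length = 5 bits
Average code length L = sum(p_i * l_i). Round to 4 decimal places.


Weighted contributions p_i * l_i:
  B: (4/42) * 5 = 20/42
  D: (15/42) * 1 = 15/42
  C: (11/42) * 3 = 33/42
  E: (5/42) * 3 = 15/42
  A: (2/42) * 5 = 10/42
  H: (5/42) * 5 = 25/42
Sum = (20 + 15 + 33 + 15 + 10 + 25)/42 = 118/42

L = 118/42 = 2.8095 bits/symbol


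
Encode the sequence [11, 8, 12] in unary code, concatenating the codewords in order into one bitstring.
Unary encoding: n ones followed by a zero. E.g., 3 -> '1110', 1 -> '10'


Encode each number as n ones followed by a terminating 0:
  11 -> 111111111110 (12 bits)
  8 -> 111111110 (9 bits)
  12 -> 1111111111110 (13 bits)
Total length = 12 + 9 + 13 = 34 bits.

Unary([11, 8, 12]) = 1111111111101111111101111111111110 (34 bits)


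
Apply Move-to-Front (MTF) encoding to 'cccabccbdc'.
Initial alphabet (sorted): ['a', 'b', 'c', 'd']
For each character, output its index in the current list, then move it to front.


MTF encoding:
'c': index 2 in ['a', 'b', 'c', 'd'] -> ['c', 'a', 'b', 'd']
'c': index 0 in ['c', 'a', 'b', 'd'] -> ['c', 'a', 'b', 'd']
'c': index 0 in ['c', 'a', 'b', 'd'] -> ['c', 'a', 'b', 'd']
'a': index 1 in ['c', 'a', 'b', 'd'] -> ['a', 'c', 'b', 'd']
'b': index 2 in ['a', 'c', 'b', 'd'] -> ['b', 'a', 'c', 'd']
'c': index 2 in ['b', 'a', 'c', 'd'] -> ['c', 'b', 'a', 'd']
'c': index 0 in ['c', 'b', 'a', 'd'] -> ['c', 'b', 'a', 'd']
'b': index 1 in ['c', 'b', 'a', 'd'] -> ['b', 'c', 'a', 'd']
'd': index 3 in ['b', 'c', 'a', 'd'] -> ['d', 'b', 'c', 'a']
'c': index 2 in ['d', 'b', 'c', 'a'] -> ['c', 'd', 'b', 'a']


Output: [2, 0, 0, 1, 2, 2, 0, 1, 3, 2]


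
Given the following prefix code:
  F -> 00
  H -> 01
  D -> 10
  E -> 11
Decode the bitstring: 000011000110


Decoding step by step:
Bits 00 -> F
Bits 00 -> F
Bits 11 -> E
Bits 00 -> F
Bits 01 -> H
Bits 10 -> D


Decoded message: FFEFHD


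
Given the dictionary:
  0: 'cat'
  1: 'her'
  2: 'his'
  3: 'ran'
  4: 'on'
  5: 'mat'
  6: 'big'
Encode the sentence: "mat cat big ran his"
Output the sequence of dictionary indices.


Look up each word in the dictionary:
  'mat' -> 5
  'cat' -> 0
  'big' -> 6
  'ran' -> 3
  'his' -> 2

Encoded: [5, 0, 6, 3, 2]


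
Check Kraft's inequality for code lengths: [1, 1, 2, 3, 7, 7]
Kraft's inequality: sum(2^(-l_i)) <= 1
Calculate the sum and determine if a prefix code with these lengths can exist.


Sum = 2^(-1) + 2^(-1) + 2^(-2) + 2^(-3) + 2^(-7) + 2^(-7)
    = 0.5 + 0.5 + 0.25 + 0.125 + 0.0078125 + 0.0078125
    = 178/128 = 1.390625
Since 1.390625 > 1, Kraft's inequality is NOT satisfied.
A prefix code with these lengths CANNOT exist.

Kraft sum = 1.390625. Not satisfied.


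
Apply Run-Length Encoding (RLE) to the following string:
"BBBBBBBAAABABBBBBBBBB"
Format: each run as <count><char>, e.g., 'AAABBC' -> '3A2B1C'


Scanning runs left to right:
  i=0: run of 'B' x 7 -> '7B'
  i=7: run of 'A' x 3 -> '3A'
  i=10: run of 'B' x 1 -> '1B'
  i=11: run of 'A' x 1 -> '1A'
  i=12: run of 'B' x 9 -> '9B'

RLE = 7B3A1B1A9B


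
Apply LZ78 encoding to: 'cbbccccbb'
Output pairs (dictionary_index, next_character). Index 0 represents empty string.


LZ78 encoding steps:
Dictionary: {0: ''}
Step 1: w='' (idx 0), next='c' -> output (0, 'c'), add 'c' as idx 1
Step 2: w='' (idx 0), next='b' -> output (0, 'b'), add 'b' as idx 2
Step 3: w='b' (idx 2), next='c' -> output (2, 'c'), add 'bc' as idx 3
Step 4: w='c' (idx 1), next='c' -> output (1, 'c'), add 'cc' as idx 4
Step 5: w='c' (idx 1), next='b' -> output (1, 'b'), add 'cb' as idx 5
Step 6: w='b' (idx 2), end of input -> output (2, '')


Encoded: [(0, 'c'), (0, 'b'), (2, 'c'), (1, 'c'), (1, 'b'), (2, '')]


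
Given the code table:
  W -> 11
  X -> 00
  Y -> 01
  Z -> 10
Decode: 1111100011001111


Decoding:
11 -> W
11 -> W
10 -> Z
00 -> X
11 -> W
00 -> X
11 -> W
11 -> W


Result: WWZXWXWW


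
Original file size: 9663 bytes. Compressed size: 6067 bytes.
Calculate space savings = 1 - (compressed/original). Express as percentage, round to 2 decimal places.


ratio = compressed/original = 6067/9663 = 0.627859
savings = 1 - ratio = 1 - 0.627859 = 0.372141
as a percentage: 0.372141 * 100 = 37.21%

Space savings = 1 - 6067/9663 = 37.21%


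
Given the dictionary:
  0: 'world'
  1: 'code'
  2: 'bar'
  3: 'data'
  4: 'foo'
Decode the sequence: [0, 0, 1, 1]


Look up each index in the dictionary:
  0 -> 'world'
  0 -> 'world'
  1 -> 'code'
  1 -> 'code'

Decoded: "world world code code"


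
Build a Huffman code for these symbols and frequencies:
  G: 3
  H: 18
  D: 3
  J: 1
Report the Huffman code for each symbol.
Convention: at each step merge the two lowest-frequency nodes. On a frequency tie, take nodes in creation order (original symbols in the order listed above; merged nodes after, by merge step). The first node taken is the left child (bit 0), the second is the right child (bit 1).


Huffman tree construction:
Step 1: Merge J(1) + G(3) = 4
Step 2: Merge D(3) + (J+G)(4) = 7
Step 3: Merge (D+(J+G))(7) + H(18) = 25
Read each symbol's code off the tree from the root (left child = 0, right child = 1).

Codes:
  G: 011 (length 3)
  H: 1 (length 1)
  D: 00 (length 2)
  J: 010 (length 3)
Average code length: 36/25 = 1.4400 bits/symbol


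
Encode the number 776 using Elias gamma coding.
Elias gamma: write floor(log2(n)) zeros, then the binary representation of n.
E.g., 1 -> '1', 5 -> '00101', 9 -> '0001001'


num_bits = floor(log2(776)) + 1 = 10
leading_zeros = num_bits - 1 = 9
binary(776) = 1100001000

Elias gamma(776) = '000000000' + '1100001000' = 0000000001100001000 (19 bits)


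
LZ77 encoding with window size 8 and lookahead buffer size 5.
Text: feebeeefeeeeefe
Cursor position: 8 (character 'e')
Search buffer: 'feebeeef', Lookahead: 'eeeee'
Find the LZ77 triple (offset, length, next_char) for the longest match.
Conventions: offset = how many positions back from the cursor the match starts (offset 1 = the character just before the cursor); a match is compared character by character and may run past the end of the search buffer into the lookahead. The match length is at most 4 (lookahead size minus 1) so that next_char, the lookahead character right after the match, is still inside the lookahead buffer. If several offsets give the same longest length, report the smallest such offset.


Try each offset into the search buffer:
  offset=1 (pos 7, char 'f'): match length 0
  offset=2 (pos 6, char 'e'): match length 1
  offset=3 (pos 5, char 'e'): match length 2
  offset=4 (pos 4, char 'e'): match length 3
  offset=5 (pos 3, char 'b'): match length 0
  offset=6 (pos 2, char 'e'): match length 1
  offset=7 (pos 1, char 'e'): match length 2
  offset=8 (pos 0, char 'f'): match length 0
Longest match has length 3 at offset 4.
next_char = character at position 8 + 3 = 11 -> 'e'

Best match: offset=4, length=3 (matching 'eee' starting at position 4)
LZ77 triple: (4, 3, 'e')


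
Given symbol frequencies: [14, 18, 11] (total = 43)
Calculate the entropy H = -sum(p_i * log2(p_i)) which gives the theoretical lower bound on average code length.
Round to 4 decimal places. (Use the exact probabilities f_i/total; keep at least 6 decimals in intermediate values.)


Per-symbol terms -p_i * log2(p_i) with p_i = f_i/43:
  p = 14/43 = 0.325581: log2(p) = -1.618910, -p*log2(p) = 0.527087
  p = 18/43 = 0.418605: log2(p) = -1.256340, -p*log2(p) = 0.525910
  p = 11/43 = 0.255814: log2(p) = -1.966833, -p*log2(p) = 0.503143
H = 0.527087 + 0.525910 + 0.503143 = 1.556140

H = 1.5561 bits/symbol


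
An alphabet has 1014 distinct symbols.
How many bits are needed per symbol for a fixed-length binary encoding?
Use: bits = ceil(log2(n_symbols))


log2(1014) = 9.9858
Bracket: 2^9 = 512 < 1014 <= 2^10 = 1024
So ceil(log2(1014)) = 10

bits = ceil(log2(1014)) = ceil(9.9858) = 10 bits


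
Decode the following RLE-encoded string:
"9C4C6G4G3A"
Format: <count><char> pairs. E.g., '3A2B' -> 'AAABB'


Expanding each <count><char> pair:
  9C -> 'CCCCCCCCC'
  4C -> 'CCCC'
  6G -> 'GGGGGG'
  4G -> 'GGGG'
  3A -> 'AAA'

Decoded = CCCCCCCCCCCCCGGGGGGGGGGAAA


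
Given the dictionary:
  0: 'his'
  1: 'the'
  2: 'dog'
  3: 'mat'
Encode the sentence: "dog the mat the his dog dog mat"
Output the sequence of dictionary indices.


Look up each word in the dictionary:
  'dog' -> 2
  'the' -> 1
  'mat' -> 3
  'the' -> 1
  'his' -> 0
  'dog' -> 2
  'dog' -> 2
  'mat' -> 3

Encoded: [2, 1, 3, 1, 0, 2, 2, 3]


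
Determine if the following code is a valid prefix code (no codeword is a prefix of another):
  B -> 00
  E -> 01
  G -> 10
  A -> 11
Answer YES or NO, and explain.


Checking each pair (does one codeword prefix another?):
  B='00' vs E='01': no prefix
  B='00' vs G='10': no prefix
  B='00' vs A='11': no prefix
  E='01' vs B='00': no prefix
  E='01' vs G='10': no prefix
  E='01' vs A='11': no prefix
  G='10' vs B='00': no prefix
  G='10' vs E='01': no prefix
  G='10' vs A='11': no prefix
  A='11' vs B='00': no prefix
  A='11' vs E='01': no prefix
  A='11' vs G='10': no prefix
No violation found over all pairs.

YES -- this is a valid prefix code. No codeword is a prefix of any other codeword.


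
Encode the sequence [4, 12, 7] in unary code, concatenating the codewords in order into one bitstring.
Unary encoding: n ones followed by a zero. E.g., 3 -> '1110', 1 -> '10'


Encode each number as n ones followed by a terminating 0:
  4 -> 11110 (5 bits)
  12 -> 1111111111110 (13 bits)
  7 -> 11111110 (8 bits)
Total length = 5 + 13 + 8 = 26 bits.

Unary([4, 12, 7]) = 11110111111111111011111110 (26 bits)


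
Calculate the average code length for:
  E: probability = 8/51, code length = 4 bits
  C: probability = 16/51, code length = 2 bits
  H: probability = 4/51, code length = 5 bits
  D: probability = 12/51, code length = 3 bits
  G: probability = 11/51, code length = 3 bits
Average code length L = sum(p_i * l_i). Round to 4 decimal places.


Weighted contributions p_i * l_i:
  E: (8/51) * 4 = 32/51
  C: (16/51) * 2 = 32/51
  H: (4/51) * 5 = 20/51
  D: (12/51) * 3 = 36/51
  G: (11/51) * 3 = 33/51
Sum = (32 + 32 + 20 + 36 + 33)/51 = 153/51

L = 153/51 = 3.0000 bits/symbol


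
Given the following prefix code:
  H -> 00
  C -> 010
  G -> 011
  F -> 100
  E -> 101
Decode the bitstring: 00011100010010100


Decoding step by step:
Bits 00 -> H
Bits 011 -> G
Bits 100 -> F
Bits 010 -> C
Bits 010 -> C
Bits 100 -> F


Decoded message: HGFCCF


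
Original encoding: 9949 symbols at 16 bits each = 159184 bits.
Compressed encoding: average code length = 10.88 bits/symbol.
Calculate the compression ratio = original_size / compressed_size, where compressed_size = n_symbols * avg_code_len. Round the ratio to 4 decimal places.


original_size = n_symbols * orig_bits = 9949 * 16 = 159184 bits
compressed_size = n_symbols * avg_code_len = 9949 * 10.88 = 108245.12 bits
ratio = original_size / compressed_size = 159184 / 108245.12 = 1.4706

Compression ratio = 1.4706


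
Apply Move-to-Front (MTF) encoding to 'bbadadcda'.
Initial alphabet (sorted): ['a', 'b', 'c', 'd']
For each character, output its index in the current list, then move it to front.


MTF encoding:
'b': index 1 in ['a', 'b', 'c', 'd'] -> ['b', 'a', 'c', 'd']
'b': index 0 in ['b', 'a', 'c', 'd'] -> ['b', 'a', 'c', 'd']
'a': index 1 in ['b', 'a', 'c', 'd'] -> ['a', 'b', 'c', 'd']
'd': index 3 in ['a', 'b', 'c', 'd'] -> ['d', 'a', 'b', 'c']
'a': index 1 in ['d', 'a', 'b', 'c'] -> ['a', 'd', 'b', 'c']
'd': index 1 in ['a', 'd', 'b', 'c'] -> ['d', 'a', 'b', 'c']
'c': index 3 in ['d', 'a', 'b', 'c'] -> ['c', 'd', 'a', 'b']
'd': index 1 in ['c', 'd', 'a', 'b'] -> ['d', 'c', 'a', 'b']
'a': index 2 in ['d', 'c', 'a', 'b'] -> ['a', 'd', 'c', 'b']


Output: [1, 0, 1, 3, 1, 1, 3, 1, 2]


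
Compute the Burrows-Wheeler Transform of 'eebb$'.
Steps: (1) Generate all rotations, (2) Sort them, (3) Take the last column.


Rotations (sorted):
  0: $eebb -> last char: b
  1: b$eeb -> last char: b
  2: bb$ee -> last char: e
  3: ebb$e -> last char: e
  4: eebb$ -> last char: $


BWT = bbee$


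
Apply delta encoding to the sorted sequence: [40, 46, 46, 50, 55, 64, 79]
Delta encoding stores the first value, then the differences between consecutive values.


First value: 40
Deltas:
  46 - 40 = 6
  46 - 46 = 0
  50 - 46 = 4
  55 - 50 = 5
  64 - 55 = 9
  79 - 64 = 15


Delta encoded: [40, 6, 0, 4, 5, 9, 15]


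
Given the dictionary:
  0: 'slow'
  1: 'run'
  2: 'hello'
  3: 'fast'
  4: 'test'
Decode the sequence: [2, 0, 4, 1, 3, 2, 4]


Look up each index in the dictionary:
  2 -> 'hello'
  0 -> 'slow'
  4 -> 'test'
  1 -> 'run'
  3 -> 'fast'
  2 -> 'hello'
  4 -> 'test'

Decoded: "hello slow test run fast hello test"


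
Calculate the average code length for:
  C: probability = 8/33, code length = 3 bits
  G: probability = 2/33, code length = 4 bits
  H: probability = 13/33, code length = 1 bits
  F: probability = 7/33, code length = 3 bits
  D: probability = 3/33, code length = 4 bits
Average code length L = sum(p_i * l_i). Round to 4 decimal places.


Weighted contributions p_i * l_i:
  C: (8/33) * 3 = 24/33
  G: (2/33) * 4 = 8/33
  H: (13/33) * 1 = 13/33
  F: (7/33) * 3 = 21/33
  D: (3/33) * 4 = 12/33
Sum = (24 + 8 + 13 + 21 + 12)/33 = 78/33

L = 78/33 = 2.3636 bits/symbol


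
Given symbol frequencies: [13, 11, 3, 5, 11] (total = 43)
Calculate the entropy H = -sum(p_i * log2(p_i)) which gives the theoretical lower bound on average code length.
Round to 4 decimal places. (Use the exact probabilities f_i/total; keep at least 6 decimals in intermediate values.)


Per-symbol terms -p_i * log2(p_i) with p_i = f_i/43:
  p = 13/43 = 0.302326: log2(p) = -1.725825, -p*log2(p) = 0.521761
  p = 11/43 = 0.255814: log2(p) = -1.966833, -p*log2(p) = 0.503143
  p = 3/43 = 0.069767: log2(p) = -3.841302, -p*log2(p) = 0.267998
  p = 5/43 = 0.116279: log2(p) = -3.104337, -p*log2(p) = 0.360969
  p = 11/43 = 0.255814: log2(p) = -1.966833, -p*log2(p) = 0.503143
H = 0.521761 + 0.503143 + 0.267998 + 0.360969 + 0.503143 = 2.157014

H = 2.157 bits/symbol


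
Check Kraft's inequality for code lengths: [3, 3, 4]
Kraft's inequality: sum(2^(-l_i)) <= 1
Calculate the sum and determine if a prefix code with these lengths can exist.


Sum = 2^(-3) + 2^(-3) + 2^(-4)
    = 0.125 + 0.125 + 0.0625
    = 5/16 = 0.3125
Since 0.3125 <= 1, Kraft's inequality IS satisfied.
A prefix code with these lengths CAN exist.

Kraft sum = 0.3125. Satisfied.


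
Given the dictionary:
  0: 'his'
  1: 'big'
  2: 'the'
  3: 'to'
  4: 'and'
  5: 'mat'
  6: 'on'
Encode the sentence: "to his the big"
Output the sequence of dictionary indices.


Look up each word in the dictionary:
  'to' -> 3
  'his' -> 0
  'the' -> 2
  'big' -> 1

Encoded: [3, 0, 2, 1]


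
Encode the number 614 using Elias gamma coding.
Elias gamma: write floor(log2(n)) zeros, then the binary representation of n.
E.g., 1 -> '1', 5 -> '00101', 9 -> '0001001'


num_bits = floor(log2(614)) + 1 = 10
leading_zeros = num_bits - 1 = 9
binary(614) = 1001100110

Elias gamma(614) = '000000000' + '1001100110' = 0000000001001100110 (19 bits)


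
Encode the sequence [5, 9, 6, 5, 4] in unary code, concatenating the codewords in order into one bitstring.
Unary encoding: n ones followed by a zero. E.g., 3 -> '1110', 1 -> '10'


Encode each number as n ones followed by a terminating 0:
  5 -> 111110 (6 bits)
  9 -> 1111111110 (10 bits)
  6 -> 1111110 (7 bits)
  5 -> 111110 (6 bits)
  4 -> 11110 (5 bits)
Total length = 6 + 10 + 7 + 6 + 5 = 34 bits.

Unary([5, 9, 6, 5, 4]) = 1111101111111110111111011111011110 (34 bits)


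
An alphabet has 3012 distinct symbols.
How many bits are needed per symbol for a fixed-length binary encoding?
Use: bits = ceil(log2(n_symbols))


log2(3012) = 11.5565
Bracket: 2^11 = 2048 < 3012 <= 2^12 = 4096
So ceil(log2(3012)) = 12

bits = ceil(log2(3012)) = ceil(11.5565) = 12 bits


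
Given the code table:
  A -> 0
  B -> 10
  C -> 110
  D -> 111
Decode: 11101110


Decoding:
111 -> D
0 -> A
111 -> D
0 -> A


Result: DADA


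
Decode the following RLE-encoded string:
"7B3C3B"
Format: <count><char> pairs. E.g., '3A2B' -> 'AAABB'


Expanding each <count><char> pair:
  7B -> 'BBBBBBB'
  3C -> 'CCC'
  3B -> 'BBB'

Decoded = BBBBBBBCCCBBB


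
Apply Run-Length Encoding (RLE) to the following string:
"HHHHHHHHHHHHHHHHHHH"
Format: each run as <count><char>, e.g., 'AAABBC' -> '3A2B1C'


Scanning runs left to right:
  i=0: run of 'H' x 19 -> '19H'

RLE = 19H


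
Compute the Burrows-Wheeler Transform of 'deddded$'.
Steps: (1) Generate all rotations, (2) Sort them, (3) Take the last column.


Rotations (sorted):
  0: $deddded -> last char: d
  1: d$deddde -> last char: e
  2: ddded$de -> last char: e
  3: dded$ded -> last char: d
  4: ded$dedd -> last char: d
  5: deddded$ -> last char: $
  6: ed$deddd -> last char: d
  7: eddded$d -> last char: d


BWT = deedd$dd


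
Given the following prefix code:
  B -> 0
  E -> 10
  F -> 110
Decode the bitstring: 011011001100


Decoding step by step:
Bits 0 -> B
Bits 110 -> F
Bits 110 -> F
Bits 0 -> B
Bits 110 -> F
Bits 0 -> B


Decoded message: BFFBFB


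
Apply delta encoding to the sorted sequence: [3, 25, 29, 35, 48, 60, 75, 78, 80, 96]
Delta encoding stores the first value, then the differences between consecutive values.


First value: 3
Deltas:
  25 - 3 = 22
  29 - 25 = 4
  35 - 29 = 6
  48 - 35 = 13
  60 - 48 = 12
  75 - 60 = 15
  78 - 75 = 3
  80 - 78 = 2
  96 - 80 = 16


Delta encoded: [3, 22, 4, 6, 13, 12, 15, 3, 2, 16]


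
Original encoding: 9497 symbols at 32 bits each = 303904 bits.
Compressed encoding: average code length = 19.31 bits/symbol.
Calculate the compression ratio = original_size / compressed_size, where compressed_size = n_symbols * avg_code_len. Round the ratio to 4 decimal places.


original_size = n_symbols * orig_bits = 9497 * 32 = 303904 bits
compressed_size = n_symbols * avg_code_len = 9497 * 19.31 = 183387.07 bits
ratio = original_size / compressed_size = 303904 / 183387.07 = 1.6572

Compression ratio = 1.6572
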